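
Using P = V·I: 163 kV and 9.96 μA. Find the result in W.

1.62348 W

163 × 10³ × 9.96 × 10⁻⁶ = 1623.48 × 10⁻³ W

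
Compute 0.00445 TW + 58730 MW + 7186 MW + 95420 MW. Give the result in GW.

In GW:
  0.00445 TW = 0.00445 × 10^3 GW = 4.45
  58730 MW = 58730 × 10^-3 GW = 58.73
  7186 MW = 7186 × 10^-3 GW = 7.186
  95420 MW = 95420 × 10^-3 GW = 95.42
Sum: 4.45 + 58.73 + 7.186 + 95.42 = 165.786

165.786 GW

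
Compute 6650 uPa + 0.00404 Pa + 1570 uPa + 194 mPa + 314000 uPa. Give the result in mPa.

520.26 mPa

In mPa:
  6650 uPa = 6650 × 10^-3 mPa = 6.65
  0.00404 Pa = 0.00404 × 10^3 mPa = 4.04
  1570 uPa = 1570 × 10^-3 mPa = 1.57
  194 mPa → 194
  314000 uPa = 314000 × 10^-3 mPa = 314
Sum: 6.65 + 4.04 + 1.57 + 194 + 314 = 520.26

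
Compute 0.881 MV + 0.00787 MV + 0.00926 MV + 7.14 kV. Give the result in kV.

In kV:
  0.881 MV = 0.881 × 10^3 kV = 881
  0.00787 MV = 0.00787 × 10^3 kV = 7.87
  0.00926 MV = 0.00926 × 10^3 kV = 9.26
  7.14 kV → 7.14
Sum: 881 + 7.87 + 9.26 + 7.14 = 905.27

905.27 kV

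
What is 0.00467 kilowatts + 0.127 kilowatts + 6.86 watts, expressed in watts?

138.53 watts

In watts:
  0.00467 kilowatts = 0.00467 × 10³ watts = 4.67
  0.127 kilowatts = 0.127 × 10³ watts = 127
  6.86 watts → 6.86
Sum: 4.67 + 127 + 6.86 = 138.53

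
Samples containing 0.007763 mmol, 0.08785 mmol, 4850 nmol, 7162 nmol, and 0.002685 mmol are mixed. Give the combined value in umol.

110.31 umol

In umol:
  0.007763 mmol = 0.007763 × 10^3 umol = 7.763
  0.08785 mmol = 0.08785 × 10^3 umol = 87.85
  4850 nmol = 4850 × 10^-3 umol = 4.85
  7162 nmol = 7162 × 10^-3 umol = 7.162
  0.002685 mmol = 0.002685 × 10^3 umol = 2.685
Sum: 7.763 + 87.85 + 4.85 + 7.162 + 2.685 = 110.31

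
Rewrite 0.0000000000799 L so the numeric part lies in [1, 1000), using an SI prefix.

= 79.9 × 10^-12 L; 10^-12 is pico.

79.9 pL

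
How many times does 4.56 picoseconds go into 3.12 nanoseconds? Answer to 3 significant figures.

684

(3.12 × 10⁻⁹) / (4.56 × 10⁻¹²) = 0.6842 × 10³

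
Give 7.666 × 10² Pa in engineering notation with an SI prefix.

= 766.6 Pa; mantissa already in [1, 1000).

766.6 Pa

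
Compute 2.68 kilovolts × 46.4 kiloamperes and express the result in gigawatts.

2.68 × 10^3 × 46.4 × 10^3 = 124.352 × 10^6 W

0.124352 gigawatts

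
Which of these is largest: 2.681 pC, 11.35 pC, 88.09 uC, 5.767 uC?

88.09 uC

2.681 pC = 0.000000000002681 C
11.35 pC = 0.00000000001135 C
88.09 uC = 0.00008809 C
5.767 uC = 0.000005767 C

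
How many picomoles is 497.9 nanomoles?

nano = 10⁻⁹, pico = 10⁻¹²; factor is 10³.
497.9 × 10³ = 497900

497900 picomoles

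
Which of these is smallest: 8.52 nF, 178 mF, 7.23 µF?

8.52 nF = 0.00000000852 F
178 mF = 0.178 F
7.23 µF = 0.00000723 F

8.52 nF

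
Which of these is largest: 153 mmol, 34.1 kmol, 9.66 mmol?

34.1 kmol

153 mmol = 0.153 mol
34.1 kmol = 34100 mol
9.66 mmol = 0.00966 mol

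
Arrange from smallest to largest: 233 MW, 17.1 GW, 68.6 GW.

233 MW < 17.1 GW < 68.6 GW

233 MW = 233000000 W
17.1 GW = 17100000000 W
68.6 GW = 68600000000 W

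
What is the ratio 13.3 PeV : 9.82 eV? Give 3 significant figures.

(13.3 × 10^15) / (9.82) = 1.354 × 10^15

1350000000000000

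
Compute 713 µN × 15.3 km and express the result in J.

10.9089 J

713e-6 × 15.3e3 = 10908.9e-3 J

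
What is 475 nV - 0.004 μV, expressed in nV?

In nV:
  475 nV → 475
  0.004 μV = 0.004e3 nV = 4
Difference: 475 - 4 = 471

471 nV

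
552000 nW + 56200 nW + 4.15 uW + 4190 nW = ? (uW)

In uW:
  552000 nW = 552000e-3 uW = 552
  56200 nW = 56200e-3 uW = 56.2
  4.15 uW → 4.15
  4190 nW = 4190e-3 uW = 4.19
Sum: 552 + 56.2 + 4.15 + 4.19 = 616.54

616.54 uW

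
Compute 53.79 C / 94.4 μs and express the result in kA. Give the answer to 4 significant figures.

(53.79) / (94.4e-6) = 0.569809e6 A

569.8 kA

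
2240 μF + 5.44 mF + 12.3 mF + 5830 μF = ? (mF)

In mF:
  2240 μF = 2240 × 10^-3 mF = 2.24
  5.44 mF → 5.44
  12.3 mF → 12.3
  5830 μF = 5830 × 10^-3 mF = 5.83
Sum: 2.24 + 5.44 + 12.3 + 5.83 = 25.81

25.81 mF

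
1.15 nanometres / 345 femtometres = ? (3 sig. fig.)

3330

(1.15e-9) / (345e-15) = 0.003333e6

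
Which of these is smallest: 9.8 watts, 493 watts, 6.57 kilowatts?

9.8 watts = 9.8 watts
493 watts = 493 watts
6.57 kilowatts = 6570 watts

9.8 watts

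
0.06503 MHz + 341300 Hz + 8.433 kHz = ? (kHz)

In kHz:
  0.06503 MHz = 0.06503 × 10³ kHz = 65.03
  341300 Hz = 341300 × 10⁻³ kHz = 341.3
  8.433 kHz → 8.433
Sum: 65.03 + 341.3 + 8.433 = 414.763

414.763 kHz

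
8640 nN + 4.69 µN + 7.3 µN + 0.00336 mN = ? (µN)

In µN:
  8640 nN = 8640e-3 µN = 8.64
  4.69 µN → 4.69
  7.3 µN → 7.3
  0.00336 mN = 0.00336e3 µN = 3.36
Sum: 8.64 + 4.69 + 7.3 + 3.36 = 23.99

23.99 µN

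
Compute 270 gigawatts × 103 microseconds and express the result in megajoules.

27.81 megajoules

270 × 10⁹ × 103 × 10⁻⁶ = 27810 × 10³ J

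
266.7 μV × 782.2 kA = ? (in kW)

0.20861274 kW

266.7 × 10⁻⁶ × 782.2 × 10³ = 208612.74 × 10⁻³ W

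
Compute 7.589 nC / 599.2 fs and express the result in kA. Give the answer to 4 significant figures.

12.67 kA

(7.589 × 10^-9) / (599.2 × 10^-15) = 0.0126652 × 10^6 A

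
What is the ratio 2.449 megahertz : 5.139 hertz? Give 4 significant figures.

(2.449 × 10^6) / (5.139) = 0.47655 × 10^6

476600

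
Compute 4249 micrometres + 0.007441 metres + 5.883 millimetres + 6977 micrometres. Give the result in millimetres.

24.55 millimetres

In millimetres:
  4249 micrometres = 4249 × 10^-3 millimetres = 4.249
  0.007441 metres = 0.007441 × 10^3 millimetres = 7.441
  5.883 millimetres → 5.883
  6977 micrometres = 6977 × 10^-3 millimetres = 6.977
Sum: 4.249 + 7.441 + 5.883 + 6.977 = 24.55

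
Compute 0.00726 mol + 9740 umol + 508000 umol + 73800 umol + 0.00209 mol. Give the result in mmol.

600.89 mmol

In mmol:
  0.00726 mol = 0.00726 × 10³ mmol = 7.26
  9740 umol = 9740 × 10⁻³ mmol = 9.74
  508000 umol = 508000 × 10⁻³ mmol = 508
  73800 umol = 73800 × 10⁻³ mmol = 73.8
  0.00209 mol = 0.00209 × 10³ mmol = 2.09
Sum: 7.26 + 9.74 + 508 + 73.8 + 2.09 = 600.89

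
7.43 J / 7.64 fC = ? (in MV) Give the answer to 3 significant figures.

(7.43) / (7.64e-15) = 0.97251e15 V

973000000 MV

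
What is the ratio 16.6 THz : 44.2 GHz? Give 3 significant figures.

376

(16.6 × 10¹²) / (44.2 × 10⁹) = 0.3756 × 10³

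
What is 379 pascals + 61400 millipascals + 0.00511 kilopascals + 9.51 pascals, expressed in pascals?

455.02 pascals

In pascals:
  379 pascals → 379
  61400 millipascals = 61400e-3 pascals = 61.4
  0.00511 kilopascals = 0.00511e3 pascals = 5.11
  9.51 pascals → 9.51
Sum: 379 + 61.4 + 5.11 + 9.51 = 455.02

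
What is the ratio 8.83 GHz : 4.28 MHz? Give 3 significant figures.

2060

(8.83e9) / (4.28e6) = 2.063e3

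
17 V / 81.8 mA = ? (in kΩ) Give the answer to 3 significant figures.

0.208 kΩ

(17) / (81.8 × 10⁻³) = 0.20782 × 10³ Ω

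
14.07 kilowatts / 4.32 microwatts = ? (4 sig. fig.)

(14.07e3) / (4.32e-6) = 3.2569e9

3257000000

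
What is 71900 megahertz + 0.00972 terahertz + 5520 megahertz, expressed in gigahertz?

In gigahertz:
  71900 megahertz = 71900 × 10⁻³ gigahertz = 71.9
  0.00972 terahertz = 0.00972 × 10³ gigahertz = 9.72
  5520 megahertz = 5520 × 10⁻³ gigahertz = 5.52
Sum: 71.9 + 9.72 + 5.52 = 87.14

87.14 gigahertz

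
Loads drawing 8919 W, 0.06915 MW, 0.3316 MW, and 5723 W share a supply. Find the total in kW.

415.392 kW

In kW:
  8919 W = 8919 × 10^-3 kW = 8.919
  0.06915 MW = 0.06915 × 10^3 kW = 69.15
  0.3316 MW = 0.3316 × 10^3 kW = 331.6
  5723 W = 5723 × 10^-3 kW = 5.723
Sum: 8.919 + 69.15 + 331.6 + 5.723 = 415.392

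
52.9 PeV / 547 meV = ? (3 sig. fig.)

96700000000000000

(52.9 × 10¹⁵) / (547 × 10⁻³) = 0.09671 × 10¹⁸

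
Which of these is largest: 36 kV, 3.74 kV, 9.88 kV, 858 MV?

36 kV = 36000 V
3.74 kV = 3740 V
9.88 kV = 9880 V
858 MV = 858000000 V

858 MV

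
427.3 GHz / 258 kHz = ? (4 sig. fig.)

1656000

(427.3 × 10^9) / (258 × 10^3) = 1.6562 × 10^6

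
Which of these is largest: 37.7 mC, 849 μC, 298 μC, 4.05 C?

4.05 C

37.7 mC = 0.0377 C
849 μC = 0.000849 C
298 μC = 0.000298 C
4.05 C = 4.05 C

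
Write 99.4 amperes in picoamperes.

99400000000000 picoamperes

(no prefix) = 1e0, pico = 1e-12; factor is 1e12.
99.4 × 1e12 = 99400000000000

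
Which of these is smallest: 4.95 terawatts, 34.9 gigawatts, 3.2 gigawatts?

3.2 gigawatts

4.95 terawatts = 4950000000000 watts
34.9 gigawatts = 34900000000 watts
3.2 gigawatts = 3200000000 watts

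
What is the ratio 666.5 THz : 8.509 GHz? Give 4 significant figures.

78330

(666.5 × 10¹²) / (8.509 × 10⁹) = 78.329 × 10³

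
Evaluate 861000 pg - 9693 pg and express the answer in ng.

851.307 ng

In ng:
  861000 pg = 861000 × 10^-3 ng = 861
  9693 pg = 9693 × 10^-3 ng = 9.693
Difference: 861 - 9.693 = 851.307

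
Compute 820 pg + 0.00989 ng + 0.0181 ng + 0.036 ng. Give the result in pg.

883.99 pg

In pg:
  820 pg → 820
  0.00989 ng = 0.00989 × 10^3 pg = 9.89
  0.0181 ng = 0.0181 × 10^3 pg = 18.1
  0.036 ng = 0.036 × 10^3 pg = 36
Sum: 820 + 9.89 + 18.1 + 36 = 883.99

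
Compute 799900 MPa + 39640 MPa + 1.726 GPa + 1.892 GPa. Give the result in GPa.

In GPa:
  799900 MPa = 799900e-3 GPa = 799.9
  39640 MPa = 39640e-3 GPa = 39.64
  1.726 GPa → 1.726
  1.892 GPa → 1.892
Sum: 799.9 + 39.64 + 1.726 + 1.892 = 843.158

843.158 GPa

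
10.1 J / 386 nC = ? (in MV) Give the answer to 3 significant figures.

26.2 MV

(10.1) / (386e-9) = 0.026166e9 V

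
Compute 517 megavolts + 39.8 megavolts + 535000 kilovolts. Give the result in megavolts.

In megavolts:
  517 megavolts → 517
  39.8 megavolts → 39.8
  535000 kilovolts = 535000 × 10⁻³ megavolts = 535
Sum: 517 + 39.8 + 535 = 1091.8

1091.8 megavolts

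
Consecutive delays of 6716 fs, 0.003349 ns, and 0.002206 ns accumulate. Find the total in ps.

In ps:
  6716 fs = 6716e-3 ps = 6.716
  0.003349 ns = 0.003349e3 ps = 3.349
  0.002206 ns = 0.002206e3 ps = 2.206
Sum: 6.716 + 3.349 + 2.206 = 12.271

12.271 ps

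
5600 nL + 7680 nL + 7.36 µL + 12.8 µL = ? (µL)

In µL:
  5600 nL = 5600 × 10^-3 µL = 5.6
  7680 nL = 7680 × 10^-3 µL = 7.68
  7.36 µL → 7.36
  12.8 µL → 12.8
Sum: 5.6 + 7.68 + 7.36 + 12.8 = 33.44

33.44 µL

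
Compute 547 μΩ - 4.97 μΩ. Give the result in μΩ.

In μΩ:
  547 μΩ → 547
  4.97 μΩ → 4.97
Difference: 547 - 4.97 = 542.03

542.03 μΩ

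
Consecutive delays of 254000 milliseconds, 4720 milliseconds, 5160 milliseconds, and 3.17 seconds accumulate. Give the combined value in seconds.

267.05 seconds

In seconds:
  254000 milliseconds = 254000e-3 seconds = 254
  4720 milliseconds = 4720e-3 seconds = 4.72
  5160 milliseconds = 5160e-3 seconds = 5.16
  3.17 seconds → 3.17
Sum: 254 + 4.72 + 5.16 + 3.17 = 267.05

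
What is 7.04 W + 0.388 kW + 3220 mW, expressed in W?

In W:
  7.04 W → 7.04
  0.388 kW = 0.388 × 10^3 W = 388
  3220 mW = 3220 × 10^-3 W = 3.22
Sum: 7.04 + 388 + 3.22 = 398.26

398.26 W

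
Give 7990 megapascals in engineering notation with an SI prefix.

= 7.99e9 pascals; 1e9 is giga.

7.99 gigapascals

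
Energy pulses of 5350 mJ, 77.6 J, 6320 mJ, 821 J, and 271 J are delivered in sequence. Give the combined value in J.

In J:
  5350 mJ = 5350 × 10^-3 J = 5.35
  77.6 J → 77.6
  6320 mJ = 6320 × 10^-3 J = 6.32
  821 J → 821
  271 J → 271
Sum: 5.35 + 77.6 + 6.32 + 821 + 271 = 1181.27

1181.27 J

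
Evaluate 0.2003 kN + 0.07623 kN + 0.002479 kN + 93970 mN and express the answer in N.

In N:
  0.2003 kN = 0.2003 × 10^3 N = 200.3
  0.07623 kN = 0.07623 × 10^3 N = 76.23
  0.002479 kN = 0.002479 × 10^3 N = 2.479
  93970 mN = 93970 × 10^-3 N = 93.97
Sum: 200.3 + 76.23 + 2.479 + 93.97 = 372.979

372.979 N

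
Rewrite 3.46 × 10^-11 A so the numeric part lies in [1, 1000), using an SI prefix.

= 34.6 × 10^-12 A; 10^-12 is pico.

34.6 pA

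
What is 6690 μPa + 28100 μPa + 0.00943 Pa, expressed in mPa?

44.22 mPa

In mPa:
  6690 μPa = 6690 × 10⁻³ mPa = 6.69
  28100 μPa = 28100 × 10⁻³ mPa = 28.1
  0.00943 Pa = 0.00943 × 10³ mPa = 9.43
Sum: 6.69 + 28.1 + 9.43 = 44.22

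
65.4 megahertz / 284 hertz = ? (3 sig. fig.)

(65.4 × 10⁶) / (284) = 0.2303 × 10⁶

230000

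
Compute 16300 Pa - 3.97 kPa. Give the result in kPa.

In kPa:
  16300 Pa = 16300 × 10^-3 kPa = 16.3
  3.97 kPa → 3.97
Difference: 16.3 - 3.97 = 12.33

12.33 kPa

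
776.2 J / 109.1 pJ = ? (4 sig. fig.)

(776.2) / (109.1 × 10^-12) = 7.1146 × 10^12

7115000000000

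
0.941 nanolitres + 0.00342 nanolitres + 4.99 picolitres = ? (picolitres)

In picolitres:
  0.941 nanolitres = 0.941 × 10³ picolitres = 941
  0.00342 nanolitres = 0.00342 × 10³ picolitres = 3.42
  4.99 picolitres → 4.99
Sum: 941 + 3.42 + 4.99 = 949.41

949.41 picolitres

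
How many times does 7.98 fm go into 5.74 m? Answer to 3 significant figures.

(5.74) / (7.98 × 10⁻¹⁵) = 0.7193 × 10¹⁵

719000000000000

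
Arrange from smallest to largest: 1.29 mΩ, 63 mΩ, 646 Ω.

1.29 mΩ < 63 mΩ < 646 Ω

1.29 mΩ = 0.00129 Ω
63 mΩ = 0.063 Ω
646 Ω = 646 Ω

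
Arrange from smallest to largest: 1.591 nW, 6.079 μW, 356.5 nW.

1.591 nW = 0.000000001591 W
6.079 μW = 0.000006079 W
356.5 nW = 0.0000003565 W

1.591 nW < 356.5 nW < 6.079 μW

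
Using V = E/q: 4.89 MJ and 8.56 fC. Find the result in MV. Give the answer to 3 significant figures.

(4.89 × 10⁶) / (8.56 × 10⁻¹⁵) = 0.57126 × 10²¹ V

571000000000000 MV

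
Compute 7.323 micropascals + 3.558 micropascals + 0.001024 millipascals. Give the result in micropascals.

11.905 micropascals

In micropascals:
  7.323 micropascals → 7.323
  3.558 micropascals → 3.558
  0.001024 millipascals = 0.001024 × 10^3 micropascals = 1.024
Sum: 7.323 + 3.558 + 1.024 = 11.905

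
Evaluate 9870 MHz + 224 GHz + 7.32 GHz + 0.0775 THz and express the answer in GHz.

In GHz:
  9870 MHz = 9870 × 10^-3 GHz = 9.87
  224 GHz → 224
  7.32 GHz → 7.32
  0.0775 THz = 0.0775 × 10^3 GHz = 77.5
Sum: 9.87 + 224 + 7.32 + 77.5 = 318.69

318.69 GHz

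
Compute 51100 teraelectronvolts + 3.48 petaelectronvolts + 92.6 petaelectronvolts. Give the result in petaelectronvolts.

In petaelectronvolts:
  51100 teraelectronvolts = 51100e-3 petaelectronvolts = 51.1
  3.48 petaelectronvolts → 3.48
  92.6 petaelectronvolts → 92.6
Sum: 51.1 + 3.48 + 92.6 = 147.18

147.18 petaelectronvolts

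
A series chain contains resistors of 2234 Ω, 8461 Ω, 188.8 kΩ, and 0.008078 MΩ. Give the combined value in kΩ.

207.573 kΩ

In kΩ:
  2234 Ω = 2234 × 10⁻³ kΩ = 2.234
  8461 Ω = 8461 × 10⁻³ kΩ = 8.461
  188.8 kΩ → 188.8
  0.008078 MΩ = 0.008078 × 10³ kΩ = 8.078
Sum: 2.234 + 8.461 + 188.8 + 8.078 = 207.573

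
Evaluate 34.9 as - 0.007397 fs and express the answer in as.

27.503 as

In as:
  34.9 as → 34.9
  0.007397 fs = 0.007397 × 10³ as = 7.397
Difference: 34.9 - 7.397 = 27.503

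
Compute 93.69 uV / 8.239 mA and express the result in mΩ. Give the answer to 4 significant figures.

(93.69 × 10^-6) / (8.239 × 10^-3) = 11.3715 × 10^-3 Ω

11.37 mΩ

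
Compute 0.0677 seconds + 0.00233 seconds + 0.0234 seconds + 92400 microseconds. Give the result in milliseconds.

185.83 milliseconds

In milliseconds:
  0.0677 seconds = 0.0677e3 milliseconds = 67.7
  0.00233 seconds = 0.00233e3 milliseconds = 2.33
  0.0234 seconds = 0.0234e3 milliseconds = 23.4
  92400 microseconds = 92400e-3 milliseconds = 92.4
Sum: 67.7 + 2.33 + 23.4 + 92.4 = 185.83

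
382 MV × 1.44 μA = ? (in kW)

0.55008 kW

382 × 10^6 × 1.44 × 10^-6 = 550.08 W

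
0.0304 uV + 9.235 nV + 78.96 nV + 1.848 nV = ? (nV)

In nV:
  0.0304 uV = 0.0304e3 nV = 30.4
  9.235 nV → 9.235
  78.96 nV → 78.96
  1.848 nV → 1.848
Sum: 30.4 + 9.235 + 78.96 + 1.848 = 120.443

120.443 nV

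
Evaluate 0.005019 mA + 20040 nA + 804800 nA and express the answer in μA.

829.859 μA

In μA:
  0.005019 mA = 0.005019 × 10^3 μA = 5.019
  20040 nA = 20040 × 10^-3 μA = 20.04
  804800 nA = 804800 × 10^-3 μA = 804.8
Sum: 5.019 + 20.04 + 804.8 = 829.859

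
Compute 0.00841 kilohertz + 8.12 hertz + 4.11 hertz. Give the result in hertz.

20.64 hertz

In hertz:
  0.00841 kilohertz = 0.00841e3 hertz = 8.41
  8.12 hertz → 8.12
  4.11 hertz → 4.11
Sum: 8.41 + 8.12 + 4.11 = 20.64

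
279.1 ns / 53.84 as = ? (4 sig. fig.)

(279.1 × 10⁻⁹) / (53.84 × 10⁻¹⁸) = 5.1839 × 10⁹

5184000000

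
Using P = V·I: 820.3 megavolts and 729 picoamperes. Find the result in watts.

820.3 × 10⁶ × 729 × 10⁻¹² = 597998.7 × 10⁻⁶ W

0.5979987 watts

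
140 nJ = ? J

nano = 10^-9, (no prefix) = 10^0; factor is 10^-9.
140 × 10^-9 = 0.00000014

0.00000014 J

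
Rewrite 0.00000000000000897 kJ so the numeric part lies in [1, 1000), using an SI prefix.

= 8.97e-12 J; 1e-12 is pico.

8.97 pJ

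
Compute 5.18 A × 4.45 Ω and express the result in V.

23.051 V

5.18 × 4.45 = 23.051 V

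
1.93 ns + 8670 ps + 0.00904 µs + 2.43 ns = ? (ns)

22.07 ns

In ns:
  1.93 ns → 1.93
  8670 ps = 8670 × 10^-3 ns = 8.67
  0.00904 µs = 0.00904 × 10^3 ns = 9.04
  2.43 ns → 2.43
Sum: 1.93 + 8.67 + 9.04 + 2.43 = 22.07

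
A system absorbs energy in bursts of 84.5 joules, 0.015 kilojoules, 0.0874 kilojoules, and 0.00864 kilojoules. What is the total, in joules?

195.54 joules

In joules:
  84.5 joules → 84.5
  0.015 kilojoules = 0.015e3 joules = 15
  0.0874 kilojoules = 0.0874e3 joules = 87.4
  0.00864 kilojoules = 0.00864e3 joules = 8.64
Sum: 84.5 + 15 + 87.4 + 8.64 = 195.54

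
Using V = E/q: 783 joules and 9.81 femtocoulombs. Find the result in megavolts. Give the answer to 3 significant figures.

(783) / (9.81e-15) = 79.817e15 V

79800000000 megavolts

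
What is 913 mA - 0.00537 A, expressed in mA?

907.63 mA

In mA:
  913 mA → 913
  0.00537 A = 0.00537e3 mA = 5.37
Difference: 913 - 5.37 = 907.63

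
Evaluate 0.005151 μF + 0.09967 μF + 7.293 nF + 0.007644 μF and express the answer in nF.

In nF:
  0.005151 μF = 0.005151 × 10³ nF = 5.151
  0.09967 μF = 0.09967 × 10³ nF = 99.67
  7.293 nF → 7.293
  0.007644 μF = 0.007644 × 10³ nF = 7.644
Sum: 5.151 + 99.67 + 7.293 + 7.644 = 119.758

119.758 nF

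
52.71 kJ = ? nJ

kilo = 1e3, nano = 1e-9; factor is 1e12.
52.71 × 1e12 = 52710000000000

52710000000000 nJ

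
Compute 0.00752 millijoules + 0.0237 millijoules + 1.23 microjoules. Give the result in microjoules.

In microjoules:
  0.00752 millijoules = 0.00752 × 10^3 microjoules = 7.52
  0.0237 millijoules = 0.0237 × 10^3 microjoules = 23.7
  1.23 microjoules → 1.23
Sum: 7.52 + 23.7 + 1.23 = 32.45

32.45 microjoules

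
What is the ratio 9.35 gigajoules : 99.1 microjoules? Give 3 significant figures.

(9.35 × 10⁹) / (99.1 × 10⁻⁶) = 0.09435 × 10¹⁵

94300000000000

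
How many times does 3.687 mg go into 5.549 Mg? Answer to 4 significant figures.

1505000000

(5.549e6) / (3.687e-3) = 1.505e9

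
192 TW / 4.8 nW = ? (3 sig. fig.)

40000000000000000000000

(192 × 10^12) / (4.8 × 10^-9) = 40 × 10^21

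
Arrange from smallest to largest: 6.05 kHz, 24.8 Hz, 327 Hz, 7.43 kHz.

6.05 kHz = 6050 Hz
24.8 Hz = 24.8 Hz
327 Hz = 327 Hz
7.43 kHz = 7430 Hz

24.8 Hz < 327 Hz < 6.05 kHz < 7.43 kHz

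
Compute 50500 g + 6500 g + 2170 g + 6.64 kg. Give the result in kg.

65.81 kg

In kg:
  50500 g = 50500 × 10^-3 kg = 50.5
  6500 g = 6500 × 10^-3 kg = 6.5
  2170 g = 2170 × 10^-3 kg = 2.17
  6.64 kg → 6.64
Sum: 50.5 + 6.5 + 2.17 + 6.64 = 65.81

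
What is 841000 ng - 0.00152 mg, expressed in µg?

839.48 µg

In µg:
  841000 ng = 841000e-3 µg = 841
  0.00152 mg = 0.00152e3 µg = 1.52
Difference: 841 - 1.52 = 839.48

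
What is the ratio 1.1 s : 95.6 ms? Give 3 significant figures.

(1.1) / (95.6 × 10⁻³) = 0.01151 × 10³

11.5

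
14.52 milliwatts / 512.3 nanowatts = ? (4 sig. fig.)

28340

(14.52 × 10^-3) / (512.3 × 10^-9) = 0.028343 × 10^6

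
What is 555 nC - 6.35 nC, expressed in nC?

In nC:
  555 nC → 555
  6.35 nC → 6.35
Difference: 555 - 6.35 = 548.65

548.65 nC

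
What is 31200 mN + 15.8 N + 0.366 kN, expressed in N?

413 N

In N:
  31200 mN = 31200e-3 N = 31.2
  15.8 N → 15.8
  0.366 kN = 0.366e3 N = 366
Sum: 31.2 + 15.8 + 366 = 413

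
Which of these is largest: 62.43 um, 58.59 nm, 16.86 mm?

16.86 mm

62.43 um = 0.00006243 m
58.59 nm = 0.00000005859 m
16.86 mm = 0.01686 m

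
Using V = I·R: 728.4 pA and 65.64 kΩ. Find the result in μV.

728.4 × 10^-12 × 65.64 × 10^3 = 47812.176 × 10^-9 V

47.812176 μV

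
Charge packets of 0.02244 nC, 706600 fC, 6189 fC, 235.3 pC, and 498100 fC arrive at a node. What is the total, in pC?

In pC:
  0.02244 nC = 0.02244 × 10^3 pC = 22.44
  706600 fC = 706600 × 10^-3 pC = 706.6
  6189 fC = 6189 × 10^-3 pC = 6.189
  235.3 pC → 235.3
  498100 fC = 498100 × 10^-3 pC = 498.1
Sum: 22.44 + 706.6 + 6.189 + 235.3 + 498.1 = 1468.629

1468.629 pC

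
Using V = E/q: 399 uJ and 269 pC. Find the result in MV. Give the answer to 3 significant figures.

(399e-6) / (269e-12) = 1.4833e6 V

1.48 MV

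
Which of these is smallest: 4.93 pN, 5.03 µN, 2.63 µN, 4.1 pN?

4.93 pN = 0.00000000000493 N
5.03 µN = 0.00000503 N
2.63 µN = 0.00000263 N
4.1 pN = 0.0000000000041 N

4.1 pN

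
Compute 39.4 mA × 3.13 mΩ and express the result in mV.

39.4e-3 × 3.13e-3 = 123.322e-6 V

0.123322 mV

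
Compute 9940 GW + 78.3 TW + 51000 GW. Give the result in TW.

In TW:
  9940 GW = 9940e-3 TW = 9.94
  78.3 TW → 78.3
  51000 GW = 51000e-3 TW = 51
Sum: 9.94 + 78.3 + 51 = 139.24

139.24 TW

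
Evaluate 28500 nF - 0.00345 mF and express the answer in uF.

25.05 uF

In uF:
  28500 nF = 28500e-3 uF = 28.5
  0.00345 mF = 0.00345e3 uF = 3.45
Difference: 28.5 - 3.45 = 25.05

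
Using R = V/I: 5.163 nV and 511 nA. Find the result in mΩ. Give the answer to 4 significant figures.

10.10 mΩ

(5.163e-9) / (511e-9) = 0.0101037 Ω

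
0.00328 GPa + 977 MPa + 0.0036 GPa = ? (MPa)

983.88 MPa

In MPa:
  0.00328 GPa = 0.00328e3 MPa = 3.28
  977 MPa → 977
  0.0036 GPa = 0.0036e3 MPa = 3.6
Sum: 3.28 + 977 + 3.6 = 983.88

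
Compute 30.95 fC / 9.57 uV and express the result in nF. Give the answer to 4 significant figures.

(30.95 × 10⁻¹⁵) / (9.57 × 10⁻⁶) = 3.23406 × 10⁻⁹ F

3.234 nF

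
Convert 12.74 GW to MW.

giga = 10⁹, mega = 10⁶; factor is 10³.
12.74 × 10³ = 12740

12740 MW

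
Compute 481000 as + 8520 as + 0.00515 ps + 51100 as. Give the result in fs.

545.77 fs

In fs:
  481000 as = 481000 × 10⁻³ fs = 481
  8520 as = 8520 × 10⁻³ fs = 8.52
  0.00515 ps = 0.00515 × 10³ fs = 5.15
  51100 as = 51100 × 10⁻³ fs = 51.1
Sum: 481 + 8.52 + 5.15 + 51.1 = 545.77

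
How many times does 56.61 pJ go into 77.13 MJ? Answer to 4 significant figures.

1362000000000000000

(77.13e6) / (56.61e-12) = 1.3625e18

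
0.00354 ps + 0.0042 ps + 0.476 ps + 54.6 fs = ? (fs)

In fs:
  0.00354 ps = 0.00354e3 fs = 3.54
  0.0042 ps = 0.0042e3 fs = 4.2
  0.476 ps = 0.476e3 fs = 476
  54.6 fs → 54.6
Sum: 3.54 + 4.2 + 476 + 54.6 = 538.34

538.34 fs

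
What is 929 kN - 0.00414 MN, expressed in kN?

In kN:
  929 kN → 929
  0.00414 MN = 0.00414 × 10^3 kN = 4.14
Difference: 929 - 4.14 = 924.86

924.86 kN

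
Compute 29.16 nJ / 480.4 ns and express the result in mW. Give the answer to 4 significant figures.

60.70 mW

(29.16e-9) / (480.4e-9) = 0.0606994 W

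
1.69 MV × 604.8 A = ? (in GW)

1.022112 GW

1.69e6 × 604.8 = 1022.112e6 W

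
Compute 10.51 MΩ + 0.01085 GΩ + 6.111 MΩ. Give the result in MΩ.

27.471 MΩ

In MΩ:
  10.51 MΩ → 10.51
  0.01085 GΩ = 0.01085 × 10³ MΩ = 10.85
  6.111 MΩ → 6.111
Sum: 10.51 + 10.85 + 6.111 = 27.471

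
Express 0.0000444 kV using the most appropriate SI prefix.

44.4 mV

= 44.4e-3 V; 1e-3 is milli.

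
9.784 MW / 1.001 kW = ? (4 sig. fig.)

(9.784e6) / (1.001e3) = 9.7742e3

9774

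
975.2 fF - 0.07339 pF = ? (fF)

In fF:
  975.2 fF → 975.2
  0.07339 pF = 0.07339 × 10^3 fF = 73.39
Difference: 975.2 - 73.39 = 901.81

901.81 fF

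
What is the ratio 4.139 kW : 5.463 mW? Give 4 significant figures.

757600

(4.139 × 10³) / (5.463 × 10⁻³) = 0.75764 × 10⁶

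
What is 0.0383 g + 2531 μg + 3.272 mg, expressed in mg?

44.103 mg

In mg:
  0.0383 g = 0.0383 × 10³ mg = 38.3
  2531 μg = 2531 × 10⁻³ mg = 2.531
  3.272 mg → 3.272
Sum: 38.3 + 2.531 + 3.272 = 44.103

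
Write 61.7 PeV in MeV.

61700000000 MeV

peta = 10¹⁵, mega = 10⁶; factor is 10⁹.
61.7 × 10⁹ = 61700000000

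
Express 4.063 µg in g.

0.000004063 g

micro = 10⁻⁶, (no prefix) = 10⁰; factor is 10⁻⁶.
4.063 × 10⁻⁶ = 0.000004063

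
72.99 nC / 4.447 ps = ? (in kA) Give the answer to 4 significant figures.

16.41 kA

(72.99e-9) / (4.447e-12) = 16.4133e3 A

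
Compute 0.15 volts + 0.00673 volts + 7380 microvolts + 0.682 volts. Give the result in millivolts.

846.11 millivolts

In millivolts:
  0.15 volts = 0.15e3 millivolts = 150
  0.00673 volts = 0.00673e3 millivolts = 6.73
  7380 microvolts = 7380e-3 millivolts = 7.38
  0.682 volts = 0.682e3 millivolts = 682
Sum: 150 + 6.73 + 7.38 + 682 = 846.11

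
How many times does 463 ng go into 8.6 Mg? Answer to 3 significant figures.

(8.6 × 10^6) / (463 × 10^-9) = 0.01857 × 10^15

18600000000000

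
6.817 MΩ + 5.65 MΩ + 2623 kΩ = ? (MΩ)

15.09 MΩ

In MΩ:
  6.817 MΩ → 6.817
  5.65 MΩ → 5.65
  2623 kΩ = 2623e-3 MΩ = 2.623
Sum: 6.817 + 5.65 + 2.623 = 15.09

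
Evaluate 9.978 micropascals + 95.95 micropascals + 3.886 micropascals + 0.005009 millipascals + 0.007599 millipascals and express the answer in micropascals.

122.422 micropascals

In micropascals:
  9.978 micropascals → 9.978
  95.95 micropascals → 95.95
  3.886 micropascals → 3.886
  0.005009 millipascals = 0.005009e3 micropascals = 5.009
  0.007599 millipascals = 0.007599e3 micropascals = 7.599
Sum: 9.978 + 95.95 + 3.886 + 5.009 + 7.599 = 122.422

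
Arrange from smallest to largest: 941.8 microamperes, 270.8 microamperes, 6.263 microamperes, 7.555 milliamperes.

6.263 microamperes < 270.8 microamperes < 941.8 microamperes < 7.555 milliamperes

941.8 microamperes = 0.0009418 amperes
270.8 microamperes = 0.0002708 amperes
6.263 microamperes = 0.000006263 amperes
7.555 milliamperes = 0.007555 amperes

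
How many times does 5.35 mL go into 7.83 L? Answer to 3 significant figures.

1460

(7.83) / (5.35 × 10⁻³) = 1.464 × 10³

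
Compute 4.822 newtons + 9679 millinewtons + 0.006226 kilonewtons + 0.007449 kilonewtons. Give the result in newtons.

28.176 newtons

In newtons:
  4.822 newtons → 4.822
  9679 millinewtons = 9679 × 10^-3 newtons = 9.679
  0.006226 kilonewtons = 0.006226 × 10^3 newtons = 6.226
  0.007449 kilonewtons = 0.007449 × 10^3 newtons = 7.449
Sum: 4.822 + 9.679 + 6.226 + 7.449 = 28.176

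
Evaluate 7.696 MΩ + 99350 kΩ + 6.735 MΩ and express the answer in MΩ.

113.781 MΩ

In MΩ:
  7.696 MΩ → 7.696
  99350 kΩ = 99350 × 10⁻³ MΩ = 99.35
  6.735 MΩ → 6.735
Sum: 7.696 + 99.35 + 6.735 = 113.781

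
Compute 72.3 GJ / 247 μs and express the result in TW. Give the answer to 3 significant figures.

(72.3 × 10⁹) / (247 × 10⁻⁶) = 0.29271 × 10¹⁵ W

293 TW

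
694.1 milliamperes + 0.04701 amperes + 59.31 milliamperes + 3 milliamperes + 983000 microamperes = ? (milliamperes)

1786.42 milliamperes

In milliamperes:
  694.1 milliamperes → 694.1
  0.04701 amperes = 0.04701e3 milliamperes = 47.01
  59.31 milliamperes → 59.31
  3 milliamperes → 3
  983000 microamperes = 983000e-3 milliamperes = 983
Sum: 694.1 + 47.01 + 59.31 + 3 + 983 = 1786.42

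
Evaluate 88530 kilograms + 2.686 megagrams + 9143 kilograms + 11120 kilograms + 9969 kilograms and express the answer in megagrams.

In megagrams:
  88530 kilograms = 88530 × 10⁻³ megagrams = 88.53
  2.686 megagrams → 2.686
  9143 kilograms = 9143 × 10⁻³ megagrams = 9.143
  11120 kilograms = 11120 × 10⁻³ megagrams = 11.12
  9969 kilograms = 9969 × 10⁻³ megagrams = 9.969
Sum: 88.53 + 2.686 + 9.143 + 11.12 + 9.969 = 121.448

121.448 megagrams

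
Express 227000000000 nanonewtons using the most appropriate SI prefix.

227 newtons

= 227 newtons; mantissa already in [1, 1000).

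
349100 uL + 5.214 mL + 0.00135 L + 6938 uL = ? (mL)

362.602 mL

In mL:
  349100 uL = 349100e-3 mL = 349.1
  5.214 mL → 5.214
  0.00135 L = 0.00135e3 mL = 1.35
  6938 uL = 6938e-3 mL = 6.938
Sum: 349.1 + 5.214 + 1.35 + 6.938 = 362.602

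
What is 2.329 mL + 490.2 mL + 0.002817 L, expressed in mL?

495.346 mL

In mL:
  2.329 mL → 2.329
  490.2 mL → 490.2
  0.002817 L = 0.002817e3 mL = 2.817
Sum: 2.329 + 490.2 + 2.817 = 495.346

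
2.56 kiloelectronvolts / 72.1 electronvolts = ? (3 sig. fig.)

35.5

(2.56e3) / (72.1) = 0.03551e3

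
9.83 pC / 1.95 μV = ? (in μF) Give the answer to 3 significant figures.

(9.83 × 10⁻¹²) / (1.95 × 10⁻⁶) = 5.041 × 10⁻⁶ F

5.04 μF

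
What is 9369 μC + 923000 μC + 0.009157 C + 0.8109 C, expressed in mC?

1752.426 mC

In mC:
  9369 μC = 9369 × 10^-3 mC = 9.369
  923000 μC = 923000 × 10^-3 mC = 923
  0.009157 C = 0.009157 × 10^3 mC = 9.157
  0.8109 C = 0.8109 × 10^3 mC = 810.9
Sum: 9.369 + 923 + 9.157 + 810.9 = 1752.426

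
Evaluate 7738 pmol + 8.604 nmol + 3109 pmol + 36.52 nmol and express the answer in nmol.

In nmol:
  7738 pmol = 7738 × 10⁻³ nmol = 7.738
  8.604 nmol → 8.604
  3109 pmol = 3109 × 10⁻³ nmol = 3.109
  36.52 nmol → 36.52
Sum: 7.738 + 8.604 + 3.109 + 36.52 = 55.971

55.971 nmol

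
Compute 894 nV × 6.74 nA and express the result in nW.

894 × 10^-9 × 6.74 × 10^-9 = 6025.56 × 10^-18 W

0.00000602556 nW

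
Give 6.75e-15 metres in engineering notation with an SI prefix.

= 6.75e-15 metres; 1e-15 is femto.

6.75 femtometres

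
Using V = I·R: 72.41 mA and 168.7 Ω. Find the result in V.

12.215567 V

72.41 × 10⁻³ × 168.7 = 12215.567 × 10⁻³ V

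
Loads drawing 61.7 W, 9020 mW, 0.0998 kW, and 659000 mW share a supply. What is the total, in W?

829.52 W

In W:
  61.7 W → 61.7
  9020 mW = 9020e-3 W = 9.02
  0.0998 kW = 0.0998e3 W = 99.8
  659000 mW = 659000e-3 W = 659
Sum: 61.7 + 9.02 + 99.8 + 659 = 829.52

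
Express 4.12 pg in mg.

0.00000000412 mg

pico = 10^-12, milli = 10^-3; factor is 10^-9.
4.12 × 10^-9 = 0.00000000412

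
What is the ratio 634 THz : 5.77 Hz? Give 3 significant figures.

110000000000000

(634 × 10¹²) / (5.77) = 109.9 × 10¹²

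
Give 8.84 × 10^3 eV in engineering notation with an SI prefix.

8.84 keV

= 8.84 × 10^3 eV; 10^3 is kilo.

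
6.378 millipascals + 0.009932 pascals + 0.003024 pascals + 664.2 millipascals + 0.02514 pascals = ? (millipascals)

In millipascals:
  6.378 millipascals → 6.378
  0.009932 pascals = 0.009932e3 millipascals = 9.932
  0.003024 pascals = 0.003024e3 millipascals = 3.024
  664.2 millipascals → 664.2
  0.02514 pascals = 0.02514e3 millipascals = 25.14
Sum: 6.378 + 9.932 + 3.024 + 664.2 + 25.14 = 708.674

708.674 millipascals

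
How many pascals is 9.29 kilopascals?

9290 pascals

kilo = 1e3, (no prefix) = 1e0; factor is 1e3.
9.29 × 1e3 = 9290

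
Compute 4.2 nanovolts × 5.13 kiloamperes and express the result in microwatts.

4.2e-9 × 5.13e3 = 21.546e-6 W

21.546 microwatts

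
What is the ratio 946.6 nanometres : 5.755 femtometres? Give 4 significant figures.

164500000

(946.6 × 10⁻⁹) / (5.755 × 10⁻¹⁵) = 164.48 × 10⁶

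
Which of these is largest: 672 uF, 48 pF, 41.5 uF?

672 uF

672 uF = 0.000672 F
48 pF = 0.000000000048 F
41.5 uF = 0.0000415 F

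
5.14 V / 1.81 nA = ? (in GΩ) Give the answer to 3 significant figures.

2.84 GΩ

(5.14) / (1.81 × 10^-9) = 2.8398 × 10^9 Ω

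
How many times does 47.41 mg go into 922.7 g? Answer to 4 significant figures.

19460

(922.7) / (47.41 × 10⁻³) = 19.462 × 10³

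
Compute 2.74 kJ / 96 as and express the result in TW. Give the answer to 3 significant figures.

(2.74e3) / (96e-18) = 0.028542e21 W

28500000 TW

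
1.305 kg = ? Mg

kilo = 10³, mega = 10⁶; factor is 10⁻³.
1.305 × 10⁻³ = 0.001305

0.001305 Mg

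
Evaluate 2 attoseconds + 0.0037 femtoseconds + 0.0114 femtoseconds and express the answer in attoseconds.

17.1 attoseconds

In attoseconds:
  2 attoseconds → 2
  0.0037 femtoseconds = 0.0037 × 10³ attoseconds = 3.7
  0.0114 femtoseconds = 0.0114 × 10³ attoseconds = 11.4
Sum: 2 + 3.7 + 11.4 = 17.1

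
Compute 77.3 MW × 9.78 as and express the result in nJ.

77.3 × 10⁶ × 9.78 × 10⁻¹⁸ = 755.994 × 10⁻¹² J

0.755994 nJ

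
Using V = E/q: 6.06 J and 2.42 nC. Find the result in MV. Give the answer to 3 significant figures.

(6.06) / (2.42 × 10⁻⁹) = 2.5041 × 10⁹ V

2500 MV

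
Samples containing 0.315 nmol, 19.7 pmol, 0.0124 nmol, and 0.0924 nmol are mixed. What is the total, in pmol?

In pmol:
  0.315 nmol = 0.315 × 10^3 pmol = 315
  19.7 pmol → 19.7
  0.0124 nmol = 0.0124 × 10^3 pmol = 12.4
  0.0924 nmol = 0.0924 × 10^3 pmol = 92.4
Sum: 315 + 19.7 + 12.4 + 92.4 = 439.5

439.5 pmol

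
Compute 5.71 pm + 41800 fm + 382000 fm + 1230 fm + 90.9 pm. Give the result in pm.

In pm:
  5.71 pm → 5.71
  41800 fm = 41800e-3 pm = 41.8
  382000 fm = 382000e-3 pm = 382
  1230 fm = 1230e-3 pm = 1.23
  90.9 pm → 90.9
Sum: 5.71 + 41.8 + 382 + 1.23 + 90.9 = 521.64

521.64 pm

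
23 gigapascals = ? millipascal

23000000000000 millipascals

giga = 10⁹, milli = 10⁻³; factor is 10¹².
23 × 10¹² = 23000000000000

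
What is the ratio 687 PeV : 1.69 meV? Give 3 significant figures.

(687e15) / (1.69e-3) = 406.5e18

407000000000000000000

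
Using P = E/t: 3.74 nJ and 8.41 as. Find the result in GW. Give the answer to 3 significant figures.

(3.74e-9) / (8.41e-18) = 0.44471e9 W

0.445 GW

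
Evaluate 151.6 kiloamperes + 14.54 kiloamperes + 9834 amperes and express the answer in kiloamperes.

175.974 kiloamperes

In kiloamperes:
  151.6 kiloamperes → 151.6
  14.54 kiloamperes → 14.54
  9834 amperes = 9834 × 10⁻³ kiloamperes = 9.834
Sum: 151.6 + 14.54 + 9.834 = 175.974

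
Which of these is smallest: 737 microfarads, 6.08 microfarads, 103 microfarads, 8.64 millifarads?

6.08 microfarads

737 microfarads = 0.000737 farads
6.08 microfarads = 0.00000608 farads
103 microfarads = 0.000103 farads
8.64 millifarads = 0.00864 farads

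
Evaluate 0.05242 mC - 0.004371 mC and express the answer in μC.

48.049 μC

In μC:
  0.05242 mC = 0.05242 × 10³ μC = 52.42
  0.004371 mC = 0.004371 × 10³ μC = 4.371
Difference: 52.42 - 4.371 = 48.049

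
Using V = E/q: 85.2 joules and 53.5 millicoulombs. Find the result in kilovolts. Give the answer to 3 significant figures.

(85.2) / (53.5 × 10⁻³) = 1.5925 × 10³ V

1.59 kilovolts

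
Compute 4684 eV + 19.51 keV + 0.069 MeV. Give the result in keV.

93.194 keV

In keV:
  4684 eV = 4684 × 10^-3 keV = 4.684
  19.51 keV → 19.51
  0.069 MeV = 0.069 × 10^3 keV = 69
Sum: 4.684 + 19.51 + 69 = 93.194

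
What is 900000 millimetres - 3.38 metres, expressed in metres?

896.62 metres

In metres:
  900000 millimetres = 900000 × 10⁻³ metres = 900
  3.38 metres → 3.38
Difference: 900 - 3.38 = 896.62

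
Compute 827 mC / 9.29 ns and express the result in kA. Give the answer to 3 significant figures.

(827 × 10^-3) / (9.29 × 10^-9) = 89.02 × 10^6 A

89000 kA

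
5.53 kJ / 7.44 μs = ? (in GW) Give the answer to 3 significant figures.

0.743 GW

(5.53 × 10^3) / (7.44 × 10^-6) = 0.74328 × 10^9 W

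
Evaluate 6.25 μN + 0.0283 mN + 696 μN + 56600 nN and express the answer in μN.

787.15 μN

In μN:
  6.25 μN → 6.25
  0.0283 mN = 0.0283 × 10^3 μN = 28.3
  696 μN → 696
  56600 nN = 56600 × 10^-3 μN = 56.6
Sum: 6.25 + 28.3 + 696 + 56.6 = 787.15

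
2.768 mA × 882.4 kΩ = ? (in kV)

2.4424832 kV

2.768 × 10^-3 × 882.4 × 10^3 = 2442.4832 V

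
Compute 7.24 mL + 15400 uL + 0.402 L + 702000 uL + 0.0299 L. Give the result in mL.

1156.54 mL

In mL:
  7.24 mL → 7.24
  15400 uL = 15400e-3 mL = 15.4
  0.402 L = 0.402e3 mL = 402
  702000 uL = 702000e-3 mL = 702
  0.0299 L = 0.0299e3 mL = 29.9
Sum: 7.24 + 15.4 + 402 + 702 + 29.9 = 1156.54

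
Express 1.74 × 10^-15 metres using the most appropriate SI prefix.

1.74 femtometres

= 1.74 × 10^-15 metres; 10^-15 is femto.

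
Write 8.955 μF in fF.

micro = 10^-6, femto = 10^-15; factor is 10^9.
8.955 × 10^9 = 8955000000

8955000000 fF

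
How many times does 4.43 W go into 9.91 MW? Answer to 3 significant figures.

2240000

(9.91 × 10^6) / (4.43) = 2.237 × 10^6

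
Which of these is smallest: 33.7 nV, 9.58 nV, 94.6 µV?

9.58 nV

33.7 nV = 0.0000000337 V
9.58 nV = 0.00000000958 V
94.6 µV = 0.0000946 V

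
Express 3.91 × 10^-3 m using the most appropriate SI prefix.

3.91 mm

= 3.91 × 10^-3 m; 10^-3 is milli.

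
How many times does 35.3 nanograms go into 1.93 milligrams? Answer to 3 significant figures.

(1.93 × 10^-3) / (35.3 × 10^-9) = 0.05467 × 10^6

54700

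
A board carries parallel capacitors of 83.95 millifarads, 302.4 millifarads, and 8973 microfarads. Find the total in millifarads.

395.323 millifarads

In millifarads:
  83.95 millifarads → 83.95
  302.4 millifarads → 302.4
  8973 microfarads = 8973e-3 millifarads = 8.973
Sum: 83.95 + 302.4 + 8.973 = 395.323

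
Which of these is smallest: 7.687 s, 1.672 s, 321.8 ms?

321.8 ms

7.687 s = 7.687 s
1.672 s = 1.672 s
321.8 ms = 0.3218 s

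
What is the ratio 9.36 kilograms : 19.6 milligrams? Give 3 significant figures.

(9.36e3) / (19.6e-3) = 0.4776e6

478000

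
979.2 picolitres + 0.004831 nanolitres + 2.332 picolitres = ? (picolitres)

986.363 picolitres

In picolitres:
  979.2 picolitres → 979.2
  0.004831 nanolitres = 0.004831e3 picolitres = 4.831
  2.332 picolitres → 2.332
Sum: 979.2 + 4.831 + 2.332 = 986.363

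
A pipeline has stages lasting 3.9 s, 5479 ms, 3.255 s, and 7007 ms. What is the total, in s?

In s:
  3.9 s → 3.9
  5479 ms = 5479e-3 s = 5.479
  3.255 s → 3.255
  7007 ms = 7007e-3 s = 7.007
Sum: 3.9 + 5.479 + 3.255 + 7.007 = 19.641

19.641 s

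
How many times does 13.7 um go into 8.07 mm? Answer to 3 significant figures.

589

(8.07 × 10⁻³) / (13.7 × 10⁻⁶) = 0.5891 × 10³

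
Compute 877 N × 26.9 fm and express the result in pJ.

23.5913 pJ

877 × 26.9e-15 = 23591.3e-15 J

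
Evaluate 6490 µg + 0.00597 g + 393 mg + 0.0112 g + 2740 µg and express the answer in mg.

419.4 mg

In mg:
  6490 µg = 6490 × 10^-3 mg = 6.49
  0.00597 g = 0.00597 × 10^3 mg = 5.97
  393 mg → 393
  0.0112 g = 0.0112 × 10^3 mg = 11.2
  2740 µg = 2740 × 10^-3 mg = 2.74
Sum: 6.49 + 5.97 + 393 + 11.2 + 2.74 = 419.4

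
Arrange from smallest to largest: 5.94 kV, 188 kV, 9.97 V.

9.97 V < 5.94 kV < 188 kV

5.94 kV = 5940 V
188 kV = 188000 V
9.97 V = 9.97 V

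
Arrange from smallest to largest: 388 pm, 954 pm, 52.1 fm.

52.1 fm < 388 pm < 954 pm

388 pm = 0.000000000388 m
954 pm = 0.000000000954 m
52.1 fm = 0.0000000000000521 m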